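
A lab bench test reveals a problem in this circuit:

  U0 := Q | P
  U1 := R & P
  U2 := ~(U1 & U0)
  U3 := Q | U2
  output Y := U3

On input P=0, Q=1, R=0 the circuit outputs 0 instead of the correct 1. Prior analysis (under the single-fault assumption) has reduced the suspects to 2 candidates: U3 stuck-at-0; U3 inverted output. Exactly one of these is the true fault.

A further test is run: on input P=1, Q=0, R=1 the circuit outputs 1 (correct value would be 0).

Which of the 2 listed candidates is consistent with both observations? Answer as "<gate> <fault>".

U3 inverted output

Evaluate each candidate on input P=1, Q=0, R=1:
  U3 stuck-at-0: U0=1, U1=1, U2=0, U3=0 [stuck-at-0] → 0 — eliminated
  U3 inverted output: U0=1, U1=1, U2=0, U3=1 [inverted output] → 1 — matches
Only U3 inverted output reproduces the observed 1.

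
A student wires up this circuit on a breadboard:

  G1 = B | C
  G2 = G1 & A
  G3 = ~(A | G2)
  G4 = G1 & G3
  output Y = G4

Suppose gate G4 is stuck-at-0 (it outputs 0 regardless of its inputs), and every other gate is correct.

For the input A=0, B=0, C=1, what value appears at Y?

0

Propagate with G4 forced: G1=1, G2=0, G3=1, G4=0 [stuck-at-0].
So Y = 0. (Without the fault it would be 1.)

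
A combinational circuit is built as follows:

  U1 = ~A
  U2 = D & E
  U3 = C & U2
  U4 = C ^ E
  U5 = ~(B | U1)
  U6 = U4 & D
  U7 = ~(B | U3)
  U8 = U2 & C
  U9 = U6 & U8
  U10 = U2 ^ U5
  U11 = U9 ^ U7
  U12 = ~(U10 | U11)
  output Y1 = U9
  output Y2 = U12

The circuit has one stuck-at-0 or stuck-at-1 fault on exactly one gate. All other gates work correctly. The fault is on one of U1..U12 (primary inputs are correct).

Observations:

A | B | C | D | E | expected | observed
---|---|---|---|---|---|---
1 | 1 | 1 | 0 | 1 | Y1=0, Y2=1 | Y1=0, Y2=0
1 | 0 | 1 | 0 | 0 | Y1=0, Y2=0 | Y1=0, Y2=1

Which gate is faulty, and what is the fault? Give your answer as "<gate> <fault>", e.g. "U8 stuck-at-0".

U2 stuck-at-1

Fault-free values for test 1 (A=1, B=1, C=1, D=0, E=1): U1=0, U2=0, U3=0, U4=0, U5=0, U6=0, U7=0, U8=0, U9=0, U10=0, U11=0, U12=1, giving Y1=0, Y2=1. Observed Y1=0, Y2=0.
Test 1: faults giving observed Y1=0, Y2=0 are {U2 stuck-at-1, U5 stuck-at-1, U7 stuck-at-1, U10 stuck-at-1, U11 stuck-at-1, U12 stuck-at-0}.
Test 2 (A=1, B=0, C=1, D=0, E=0): fault-free U1=0, U2=0, U3=0, U4=1, U5=1, U6=0, U7=1, U8=0, U9=0, U10=1, U11=1, U12=0 → Y1=0, Y2=0; observed Y1=0, Y2=1. Eliminates U5 stuck-at-1, U7 stuck-at-1, U10 stuck-at-1, U11 stuck-at-1, U12 stuck-at-0.
Only U2 stuck-at-1 is consistent with every test.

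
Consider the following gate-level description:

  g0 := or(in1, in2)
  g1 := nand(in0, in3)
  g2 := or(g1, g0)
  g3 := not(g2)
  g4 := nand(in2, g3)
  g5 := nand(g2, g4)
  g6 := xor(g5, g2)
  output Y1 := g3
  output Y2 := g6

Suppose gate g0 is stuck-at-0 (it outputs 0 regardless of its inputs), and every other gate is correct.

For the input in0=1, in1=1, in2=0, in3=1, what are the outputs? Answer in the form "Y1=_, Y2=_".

Propagate with g0 forced: g0=0 [stuck-at-0], g1=0, g2=0, g3=1, g4=1, g5=1, g6=1.
So the outputs are Y1=1, Y2=1. (Without the fault they would be Y1=0, Y2=1.)

Y1=1, Y2=1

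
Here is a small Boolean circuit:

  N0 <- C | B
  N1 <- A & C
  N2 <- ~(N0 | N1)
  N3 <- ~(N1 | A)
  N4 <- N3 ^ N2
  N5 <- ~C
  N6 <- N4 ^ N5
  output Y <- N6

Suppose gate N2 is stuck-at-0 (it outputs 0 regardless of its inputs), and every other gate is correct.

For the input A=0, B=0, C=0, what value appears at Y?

Propagate with N2 forced: N0=0, N1=0, N2=0 [stuck-at-0], N3=1, N4=1, N5=1, N6=0.
So Y = 0. (Without the fault it would be 1.)

0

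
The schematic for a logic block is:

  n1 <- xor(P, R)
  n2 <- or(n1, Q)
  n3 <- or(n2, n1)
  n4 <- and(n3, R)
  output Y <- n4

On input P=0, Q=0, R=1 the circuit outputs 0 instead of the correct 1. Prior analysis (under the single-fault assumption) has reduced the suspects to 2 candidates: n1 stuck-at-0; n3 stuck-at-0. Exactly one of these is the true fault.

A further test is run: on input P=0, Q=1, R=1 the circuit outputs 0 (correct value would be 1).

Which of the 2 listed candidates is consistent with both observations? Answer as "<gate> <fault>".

Evaluate each candidate on input P=0, Q=1, R=1:
  n1 stuck-at-0: n1=0 [stuck-at-0], n2=1, n3=1, n4=1 → 1 — eliminated
  n3 stuck-at-0: n1=1, n2=1, n3=0 [stuck-at-0], n4=0 → 0 — matches
Only n3 stuck-at-0 reproduces the observed 0.

n3 stuck-at-0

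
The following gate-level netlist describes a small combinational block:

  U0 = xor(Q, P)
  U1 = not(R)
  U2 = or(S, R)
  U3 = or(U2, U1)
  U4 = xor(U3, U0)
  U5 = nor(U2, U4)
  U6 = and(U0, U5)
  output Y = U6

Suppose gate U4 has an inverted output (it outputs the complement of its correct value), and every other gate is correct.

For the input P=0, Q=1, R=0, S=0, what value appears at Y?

Propagate with U4 forced: U0=1, U1=1, U2=0, U3=1, U4=1 [inverted output], U5=0, U6=0.
So Y = 0. (Without the fault it would be 1.)

0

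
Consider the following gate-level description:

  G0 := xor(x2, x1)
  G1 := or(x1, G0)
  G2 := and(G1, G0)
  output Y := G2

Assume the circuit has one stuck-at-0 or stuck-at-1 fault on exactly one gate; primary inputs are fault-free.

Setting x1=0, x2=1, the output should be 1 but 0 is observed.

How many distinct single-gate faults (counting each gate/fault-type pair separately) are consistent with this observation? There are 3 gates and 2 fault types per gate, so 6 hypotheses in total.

3

Fault-free: G0=1, G1=1, G2=1 → 1. Observed 0.
  G0 stuck-at-0: output 0 ✓
  G0 stuck-at-1: output 1 ✗
  G1 stuck-at-0: output 0 ✓
  G1 stuck-at-1: output 1 ✗
  G2 stuck-at-0: output 0 ✓
  G2 stuck-at-1: output 1 ✗
Consistent faults: {G0 stuck-at-0, G1 stuck-at-0, G2 stuck-at-0} — 3 in all.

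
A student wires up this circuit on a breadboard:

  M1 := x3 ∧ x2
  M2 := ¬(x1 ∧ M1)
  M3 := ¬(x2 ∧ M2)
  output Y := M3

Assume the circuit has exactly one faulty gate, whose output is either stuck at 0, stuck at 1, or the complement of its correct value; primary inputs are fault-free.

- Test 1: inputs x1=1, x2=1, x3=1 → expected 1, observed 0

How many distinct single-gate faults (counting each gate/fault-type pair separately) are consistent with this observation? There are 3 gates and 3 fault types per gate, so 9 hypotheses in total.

6

Fault-free: M1=1, M2=0, M3=1 → 1. Observed 0.
  M1 stuck-at-0: output 0 ✓
  M1 stuck-at-1: output 1 ✗
  M1 inverted output: output 0 ✓
  M2 stuck-at-0: output 1 ✗
  M2 stuck-at-1: output 0 ✓
  M2 inverted output: output 0 ✓
  M3 stuck-at-0: output 0 ✓
  M3 stuck-at-1: output 1 ✗
  M3 inverted output: output 0 ✓
Consistent faults: {M1 stuck-at-0, M1 inverted output, M2 stuck-at-1, M2 inverted output, M3 stuck-at-0, M3 inverted output} — 6 in all.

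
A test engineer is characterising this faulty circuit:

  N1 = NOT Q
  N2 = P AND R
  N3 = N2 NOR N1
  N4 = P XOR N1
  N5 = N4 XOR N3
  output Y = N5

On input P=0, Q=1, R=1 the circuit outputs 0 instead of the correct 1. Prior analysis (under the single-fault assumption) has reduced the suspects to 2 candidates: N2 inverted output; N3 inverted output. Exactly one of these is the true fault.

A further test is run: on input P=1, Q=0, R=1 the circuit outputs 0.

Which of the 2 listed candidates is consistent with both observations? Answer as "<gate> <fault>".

N2 inverted output

Evaluate each candidate on input P=1, Q=0, R=1:
  N2 inverted output: N1=1, N2=0 [inverted output], N3=0, N4=0, N5=0 → 0 — matches
  N3 inverted output: N1=1, N2=1, N3=1 [inverted output], N4=0, N5=1 → 1 — eliminated
Only N2 inverted output reproduces the observed 0.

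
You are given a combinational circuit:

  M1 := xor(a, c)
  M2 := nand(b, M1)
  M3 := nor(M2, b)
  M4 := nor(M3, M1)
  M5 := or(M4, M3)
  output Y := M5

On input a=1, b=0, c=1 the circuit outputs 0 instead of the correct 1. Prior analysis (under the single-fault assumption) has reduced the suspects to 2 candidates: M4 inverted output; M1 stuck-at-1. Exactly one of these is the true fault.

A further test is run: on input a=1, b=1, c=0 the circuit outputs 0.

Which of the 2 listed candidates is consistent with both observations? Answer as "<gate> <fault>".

Evaluate each candidate on input a=1, b=1, c=0:
  M4 inverted output: M1=1, M2=0, M3=0, M4=1 [inverted output], M5=1 → 1 — eliminated
  M1 stuck-at-1: M1=1 [stuck-at-1], M2=0, M3=0, M4=0, M5=0 → 0 — matches
Only M1 stuck-at-1 reproduces the observed 0.

M1 stuck-at-1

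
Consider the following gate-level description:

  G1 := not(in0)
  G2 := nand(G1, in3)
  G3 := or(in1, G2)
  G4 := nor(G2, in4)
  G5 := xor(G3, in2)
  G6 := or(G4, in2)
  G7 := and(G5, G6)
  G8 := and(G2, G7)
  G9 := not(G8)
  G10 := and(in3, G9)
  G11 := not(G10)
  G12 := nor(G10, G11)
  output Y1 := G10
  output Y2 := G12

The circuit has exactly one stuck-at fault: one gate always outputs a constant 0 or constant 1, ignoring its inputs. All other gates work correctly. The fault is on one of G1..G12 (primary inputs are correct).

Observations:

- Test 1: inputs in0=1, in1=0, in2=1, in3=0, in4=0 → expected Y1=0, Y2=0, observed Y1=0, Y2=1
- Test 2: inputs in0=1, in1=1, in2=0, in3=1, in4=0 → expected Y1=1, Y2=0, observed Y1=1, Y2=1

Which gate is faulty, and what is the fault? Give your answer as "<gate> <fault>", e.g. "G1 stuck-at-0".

G12 stuck-at-1

Fault-free values for test 1 (in0=1, in1=0, in2=1, in3=0, in4=0): G1=0, G2=1, G3=1, G4=0, G5=0, G6=1, G7=0, G8=0, G9=1, G10=0, G11=1, G12=0, giving Y1=0, Y2=0. Observed Y1=0, Y2=1.
Test 1: faults giving observed Y1=0, Y2=1 are {G11 stuck-at-0, G12 stuck-at-1}.
Test 2 (in0=1, in1=1, in2=0, in3=1, in4=0): fault-free G1=0, G2=1, G3=1, G4=0, G5=1, G6=0, G7=0, G8=0, G9=1, G10=1, G11=0, G12=0 → Y1=1, Y2=0; observed Y1=1, Y2=1. Eliminates G11 stuck-at-0.
Only G12 stuck-at-1 is consistent with every test.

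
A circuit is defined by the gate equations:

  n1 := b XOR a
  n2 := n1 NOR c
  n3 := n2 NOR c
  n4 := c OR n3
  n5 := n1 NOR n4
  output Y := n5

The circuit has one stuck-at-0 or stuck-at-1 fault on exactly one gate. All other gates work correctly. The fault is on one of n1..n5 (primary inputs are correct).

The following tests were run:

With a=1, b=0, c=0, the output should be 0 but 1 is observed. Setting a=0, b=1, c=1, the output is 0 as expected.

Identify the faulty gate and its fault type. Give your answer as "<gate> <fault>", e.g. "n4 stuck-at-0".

Fault-free values for test 1 (a=1, b=0, c=0): n1=1, n2=0, n3=1, n4=1, n5=0, giving Y=0. Observed 1.
Test 1: faults giving observed 1 are {n1 stuck-at-0, n5 stuck-at-1}.
Test 2 (a=0, b=1, c=1): fault-free n1=1, n2=0, n3=0, n4=1, n5=0 → 0; observed 0. Eliminates n5 stuck-at-1.
Only n1 stuck-at-0 is consistent with every test.

n1 stuck-at-0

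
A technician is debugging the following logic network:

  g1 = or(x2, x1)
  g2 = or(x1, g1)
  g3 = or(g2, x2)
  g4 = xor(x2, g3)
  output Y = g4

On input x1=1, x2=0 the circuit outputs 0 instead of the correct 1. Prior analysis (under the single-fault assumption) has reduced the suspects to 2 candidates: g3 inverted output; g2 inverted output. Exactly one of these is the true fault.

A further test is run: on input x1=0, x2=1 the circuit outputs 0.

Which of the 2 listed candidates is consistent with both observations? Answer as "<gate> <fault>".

g2 inverted output

Evaluate each candidate on input x1=0, x2=1:
  g3 inverted output: g1=1, g2=1, g3=0 [inverted output], g4=1 → 1 — eliminated
  g2 inverted output: g1=1, g2=0 [inverted output], g3=1, g4=0 → 0 — matches
Only g2 inverted output reproduces the observed 0.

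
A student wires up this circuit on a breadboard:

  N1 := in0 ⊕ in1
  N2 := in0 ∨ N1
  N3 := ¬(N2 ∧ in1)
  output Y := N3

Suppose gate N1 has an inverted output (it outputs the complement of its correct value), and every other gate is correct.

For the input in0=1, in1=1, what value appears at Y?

Propagate with N1 forced: N1=1 [inverted output], N2=1, N3=0.
So Y = 0. (Same as the fault-free value — the fault is masked on this input.)

0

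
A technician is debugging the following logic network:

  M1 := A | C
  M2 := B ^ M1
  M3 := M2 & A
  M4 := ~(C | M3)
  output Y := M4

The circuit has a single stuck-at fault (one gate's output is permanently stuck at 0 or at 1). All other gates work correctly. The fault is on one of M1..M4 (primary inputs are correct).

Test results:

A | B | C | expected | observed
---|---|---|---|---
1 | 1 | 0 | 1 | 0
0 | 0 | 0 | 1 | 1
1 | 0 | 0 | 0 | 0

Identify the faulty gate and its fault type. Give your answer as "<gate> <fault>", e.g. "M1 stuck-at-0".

Fault-free values for test 1 (A=1, B=1, C=0): M1=1, M2=0, M3=0, M4=1, giving Y=1. Observed 0.
Test 1: faults giving observed 0 are {M1 stuck-at-0, M2 stuck-at-1, M3 stuck-at-1, M4 stuck-at-0}.
Test 2 (A=0, B=0, C=0): fault-free M1=0, M2=0, M3=0, M4=1 → 1; observed 1. Eliminates M3 stuck-at-1, M4 stuck-at-0.
Test 3 (A=1, B=0, C=0): fault-free M1=1, M2=1, M3=1, M4=0 → 0; observed 0. Eliminates M1 stuck-at-0.
Only M2 stuck-at-1 is consistent with every test.

M2 stuck-at-1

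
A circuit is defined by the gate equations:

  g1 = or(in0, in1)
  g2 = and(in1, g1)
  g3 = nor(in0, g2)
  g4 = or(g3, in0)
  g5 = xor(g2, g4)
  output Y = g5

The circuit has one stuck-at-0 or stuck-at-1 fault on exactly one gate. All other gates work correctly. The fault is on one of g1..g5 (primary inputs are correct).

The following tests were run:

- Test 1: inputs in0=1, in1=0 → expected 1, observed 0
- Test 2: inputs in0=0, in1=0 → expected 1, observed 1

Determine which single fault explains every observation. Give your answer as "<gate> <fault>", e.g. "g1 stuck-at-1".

Fault-free values for test 1 (in0=1, in1=0): g1=1, g2=0, g3=0, g4=1, g5=1, giving Y=1. Observed 0.
Test 1: faults giving observed 0 are {g2 stuck-at-1, g4 stuck-at-0, g5 stuck-at-0}.
Test 2 (in0=0, in1=0): fault-free g1=0, g2=0, g3=1, g4=1, g5=1 → 1; observed 1. Eliminates g4 stuck-at-0, g5 stuck-at-0.
Only g2 stuck-at-1 is consistent with every test.

g2 stuck-at-1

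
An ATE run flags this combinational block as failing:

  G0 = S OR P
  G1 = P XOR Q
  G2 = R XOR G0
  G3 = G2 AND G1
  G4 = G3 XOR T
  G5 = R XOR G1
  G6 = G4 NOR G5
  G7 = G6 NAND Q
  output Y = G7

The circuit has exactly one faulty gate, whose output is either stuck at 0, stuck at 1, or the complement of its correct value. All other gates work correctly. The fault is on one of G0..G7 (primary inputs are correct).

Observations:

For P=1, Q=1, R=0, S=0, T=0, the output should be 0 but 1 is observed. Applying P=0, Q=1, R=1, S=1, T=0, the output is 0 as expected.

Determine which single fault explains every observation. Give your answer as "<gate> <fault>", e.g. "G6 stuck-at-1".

Fault-free values for test 1 (P=1, Q=1, R=0, S=0, T=0): G0=1, G1=0, G2=1, G3=0, G4=0, G5=0, G6=1, G7=0, giving Y=0. Observed 1.
Test 1: faults giving observed 1 are {G1 stuck-at-1, G1 inverted output, G3 stuck-at-1, G3 inverted output, G4 stuck-at-1, G4 inverted output, G5 stuck-at-1, G5 inverted output, G6 stuck-at-0, G6 inverted output, G7 stuck-at-1, G7 inverted output}.
Test 2 (P=0, Q=1, R=1, S=1, T=0): fault-free G0=1, G1=1, G2=0, G3=0, G4=0, G5=0, G6=1, G7=0 → 0; observed 0. Eliminates G1 inverted output, G3 stuck-at-1, G3 inverted output, G4 stuck-at-1, G4 inverted output, G5 stuck-at-1, G5 inverted output, G6 stuck-at-0, G6 inverted output, G7 stuck-at-1, G7 inverted output.
Only G1 stuck-at-1 is consistent with every test.

G1 stuck-at-1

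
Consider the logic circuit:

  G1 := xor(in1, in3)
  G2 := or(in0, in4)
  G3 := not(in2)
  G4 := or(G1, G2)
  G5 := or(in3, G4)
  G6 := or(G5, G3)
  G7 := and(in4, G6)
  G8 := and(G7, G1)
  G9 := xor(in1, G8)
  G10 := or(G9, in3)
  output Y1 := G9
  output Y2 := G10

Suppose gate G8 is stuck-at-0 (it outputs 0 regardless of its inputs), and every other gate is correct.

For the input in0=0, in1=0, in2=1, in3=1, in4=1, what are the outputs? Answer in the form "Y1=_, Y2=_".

Y1=0, Y2=1

Propagate with G8 forced: G1=1, G2=1, G3=0, G4=1, G5=1, G6=1, G7=1, G8=0 [stuck-at-0], G9=0, G10=1.
So the outputs are Y1=0, Y2=1. (Without the fault they would be Y1=1, Y2=1.)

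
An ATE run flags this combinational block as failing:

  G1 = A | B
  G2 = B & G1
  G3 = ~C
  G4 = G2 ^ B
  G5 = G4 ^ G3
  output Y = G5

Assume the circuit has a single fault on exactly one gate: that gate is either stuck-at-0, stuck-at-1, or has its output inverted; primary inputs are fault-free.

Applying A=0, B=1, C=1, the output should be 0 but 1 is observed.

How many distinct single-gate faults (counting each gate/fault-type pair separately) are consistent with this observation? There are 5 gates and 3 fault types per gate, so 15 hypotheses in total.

Fault-free: G1=1, G2=1, G3=0, G4=0, G5=0 → 0. Observed 1.
  G1: stuck-at-0, inverted output ✓; others ✗
  G2: stuck-at-0, inverted output ✓; others ✗
  G3: stuck-at-1, inverted output ✓; others ✗
  G4: stuck-at-1, inverted output ✓; others ✗
  G5: stuck-at-1, inverted output ✓; others ✗
Consistent faults: {G1 stuck-at-0, G1 inverted output, G2 stuck-at-0, G2 inverted output, G3 stuck-at-1, G3 inverted output, G4 stuck-at-1, G4 inverted output, G5 stuck-at-1, G5 inverted output} — 10 in all.

10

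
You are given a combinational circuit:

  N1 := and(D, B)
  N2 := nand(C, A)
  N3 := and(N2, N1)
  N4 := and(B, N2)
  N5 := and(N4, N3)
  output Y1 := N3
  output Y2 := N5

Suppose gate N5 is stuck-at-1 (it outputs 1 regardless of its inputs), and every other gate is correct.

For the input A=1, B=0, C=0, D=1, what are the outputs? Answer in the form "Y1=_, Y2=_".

Propagate with N5 forced: N1=0, N2=1, N3=0, N4=0, N5=1 [stuck-at-1].
So the outputs are Y1=0, Y2=1. (Without the fault they would be Y1=0, Y2=0.)

Y1=0, Y2=1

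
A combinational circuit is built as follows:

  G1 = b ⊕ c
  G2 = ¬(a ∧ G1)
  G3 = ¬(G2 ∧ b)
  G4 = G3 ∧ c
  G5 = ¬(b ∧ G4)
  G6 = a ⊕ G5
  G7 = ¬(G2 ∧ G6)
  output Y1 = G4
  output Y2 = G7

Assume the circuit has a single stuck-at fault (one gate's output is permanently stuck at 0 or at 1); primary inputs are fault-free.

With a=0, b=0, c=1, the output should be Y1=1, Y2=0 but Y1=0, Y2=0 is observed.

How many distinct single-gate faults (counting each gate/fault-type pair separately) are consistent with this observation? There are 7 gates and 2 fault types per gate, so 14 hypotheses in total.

Fault-free: G1=1, G2=1, G3=1, G4=1, G5=1, G6=1, G7=0 → Y1=1, Y2=0. Observed Y1=0, Y2=0.
  G1 stuck-at-0: output Y1=1, Y2=0 ✗
  G1 stuck-at-1: output Y1=1, Y2=0 ✗
  G2 stuck-at-0: output Y1=1, Y2=1 ✗
  G2 stuck-at-1: output Y1=1, Y2=0 ✗
  G3 stuck-at-0: output Y1=0, Y2=0 ✓
  G3 stuck-at-1: output Y1=1, Y2=0 ✗
  G4 stuck-at-0: output Y1=0, Y2=0 ✓
  G4 stuck-at-1: output Y1=1, Y2=0 ✗
  G5 stuck-at-0: output Y1=1, Y2=1 ✗
  G5 stuck-at-1: output Y1=1, Y2=0 ✗
  G6 stuck-at-0: output Y1=1, Y2=1 ✗
  G6 stuck-at-1: output Y1=1, Y2=0 ✗
  G7 stuck-at-0: output Y1=1, Y2=0 ✗
  G7 stuck-at-1: output Y1=1, Y2=1 ✗
Consistent faults: {G3 stuck-at-0, G4 stuck-at-0} — 2 in all.

2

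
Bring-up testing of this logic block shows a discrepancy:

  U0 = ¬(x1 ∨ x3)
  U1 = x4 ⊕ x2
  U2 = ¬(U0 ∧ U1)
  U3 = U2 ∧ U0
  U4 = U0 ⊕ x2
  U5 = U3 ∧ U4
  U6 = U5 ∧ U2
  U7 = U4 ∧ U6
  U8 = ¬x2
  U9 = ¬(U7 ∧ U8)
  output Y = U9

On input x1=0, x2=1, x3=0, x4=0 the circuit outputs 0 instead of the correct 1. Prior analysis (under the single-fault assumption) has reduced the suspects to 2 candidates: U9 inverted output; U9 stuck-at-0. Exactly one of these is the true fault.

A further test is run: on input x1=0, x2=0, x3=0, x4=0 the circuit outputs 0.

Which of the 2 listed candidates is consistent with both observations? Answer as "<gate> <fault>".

Evaluate each candidate on input x1=0, x2=0, x3=0, x4=0:
  U9 inverted output: U0=1, U1=0, U2=1, U3=1, U4=1, U5=1, U6=1, U7=1, U8=1, U9=1 [inverted output] → 1 — eliminated
  U9 stuck-at-0: U0=1, U1=0, U2=1, U3=1, U4=1, U5=1, U6=1, U7=1, U8=1, U9=0 [stuck-at-0] → 0 — matches
Only U9 stuck-at-0 reproduces the observed 0.

U9 stuck-at-0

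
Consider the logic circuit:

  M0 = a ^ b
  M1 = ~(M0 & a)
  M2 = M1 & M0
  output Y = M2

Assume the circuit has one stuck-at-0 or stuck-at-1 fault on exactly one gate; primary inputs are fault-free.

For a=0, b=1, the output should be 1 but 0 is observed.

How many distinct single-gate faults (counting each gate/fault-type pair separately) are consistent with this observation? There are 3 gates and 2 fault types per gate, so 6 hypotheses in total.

Fault-free: M0=1, M1=1, M2=1 → 1. Observed 0.
  M0 stuck-at-0: output 0 ✓
  M0 stuck-at-1: output 1 ✗
  M1 stuck-at-0: output 0 ✓
  M1 stuck-at-1: output 1 ✗
  M2 stuck-at-0: output 0 ✓
  M2 stuck-at-1: output 1 ✗
Consistent faults: {M0 stuck-at-0, M1 stuck-at-0, M2 stuck-at-0} — 3 in all.

3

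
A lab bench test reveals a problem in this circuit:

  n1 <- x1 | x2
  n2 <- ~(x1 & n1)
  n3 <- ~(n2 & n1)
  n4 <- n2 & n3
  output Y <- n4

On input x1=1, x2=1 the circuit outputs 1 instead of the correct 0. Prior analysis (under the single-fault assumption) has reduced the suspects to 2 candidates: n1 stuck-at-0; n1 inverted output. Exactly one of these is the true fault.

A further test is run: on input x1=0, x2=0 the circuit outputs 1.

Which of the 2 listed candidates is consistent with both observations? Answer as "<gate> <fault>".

Evaluate each candidate on input x1=0, x2=0:
  n1 stuck-at-0: n1=0 [stuck-at-0], n2=1, n3=1, n4=1 → 1 — matches
  n1 inverted output: n1=1 [inverted output], n2=1, n3=0, n4=0 → 0 — eliminated
Only n1 stuck-at-0 reproduces the observed 1.

n1 stuck-at-0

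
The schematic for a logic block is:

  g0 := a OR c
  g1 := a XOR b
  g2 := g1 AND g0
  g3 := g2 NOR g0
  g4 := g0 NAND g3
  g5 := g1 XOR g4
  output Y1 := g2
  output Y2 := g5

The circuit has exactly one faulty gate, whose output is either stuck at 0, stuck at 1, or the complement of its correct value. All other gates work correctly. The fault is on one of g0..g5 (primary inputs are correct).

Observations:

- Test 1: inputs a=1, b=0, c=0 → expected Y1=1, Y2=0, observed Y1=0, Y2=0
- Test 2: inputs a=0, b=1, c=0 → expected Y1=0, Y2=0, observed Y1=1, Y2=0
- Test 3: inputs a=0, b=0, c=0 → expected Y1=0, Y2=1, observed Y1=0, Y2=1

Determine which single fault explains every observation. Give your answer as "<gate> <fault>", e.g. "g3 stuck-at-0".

Fault-free values for test 1 (a=1, b=0, c=0): g0=1, g1=1, g2=1, g3=0, g4=1, g5=0, giving Y1=1, Y2=0. Observed Y1=0, Y2=0.
Test 1: faults giving observed Y1=0, Y2=0 are {g0 stuck-at-0, g0 inverted output, g2 stuck-at-0, g2 inverted output}.
Test 2 (a=0, b=1, c=0): fault-free g0=0, g1=1, g2=0, g3=1, g4=1, g5=0 → Y1=0, Y2=0; observed Y1=1, Y2=0. Eliminates g0 stuck-at-0, g2 stuck-at-0.
Test 3 (a=0, b=0, c=0): fault-free g0=0, g1=0, g2=0, g3=1, g4=1, g5=1 → Y1=0, Y2=1; observed Y1=0, Y2=1. Eliminates g2 inverted output.
Only g0 inverted output is consistent with every test.

g0 inverted output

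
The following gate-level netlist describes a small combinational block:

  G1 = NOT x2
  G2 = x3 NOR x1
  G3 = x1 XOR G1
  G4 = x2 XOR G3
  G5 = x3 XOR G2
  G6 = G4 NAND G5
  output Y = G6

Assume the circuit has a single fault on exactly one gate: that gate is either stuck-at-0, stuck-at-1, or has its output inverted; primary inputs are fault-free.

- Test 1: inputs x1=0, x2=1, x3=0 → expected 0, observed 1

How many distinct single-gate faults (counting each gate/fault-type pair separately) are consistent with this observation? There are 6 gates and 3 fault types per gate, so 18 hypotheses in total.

12

Fault-free: G1=0, G2=1, G3=0, G4=1, G5=1, G6=0 → 0. Observed 1.
  G1: stuck-at-1, inverted output ✓; others ✗
  G2: stuck-at-0, inverted output ✓; others ✗
  G3: stuck-at-1, inverted output ✓; others ✗
  G4: stuck-at-0, inverted output ✓; others ✗
  G5: stuck-at-0, inverted output ✓; others ✗
  G6: stuck-at-1, inverted output ✓; others ✗
Consistent faults: {G1 stuck-at-1, G1 inverted output, G2 stuck-at-0, G2 inverted output, G3 stuck-at-1, G3 inverted output, G4 stuck-at-0, G4 inverted output, G5 stuck-at-0, G5 inverted output, G6 stuck-at-1, G6 inverted output} — 12 in all.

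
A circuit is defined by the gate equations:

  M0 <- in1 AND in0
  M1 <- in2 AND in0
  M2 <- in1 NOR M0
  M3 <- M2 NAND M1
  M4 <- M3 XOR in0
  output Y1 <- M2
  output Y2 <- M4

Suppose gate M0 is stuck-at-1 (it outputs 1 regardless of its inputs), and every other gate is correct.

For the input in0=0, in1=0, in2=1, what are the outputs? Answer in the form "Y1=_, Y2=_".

Y1=0, Y2=1

Propagate with M0 forced: M0=1 [stuck-at-1], M1=0, M2=0, M3=1, M4=1.
So the outputs are Y1=0, Y2=1. (Without the fault they would be Y1=1, Y2=1.)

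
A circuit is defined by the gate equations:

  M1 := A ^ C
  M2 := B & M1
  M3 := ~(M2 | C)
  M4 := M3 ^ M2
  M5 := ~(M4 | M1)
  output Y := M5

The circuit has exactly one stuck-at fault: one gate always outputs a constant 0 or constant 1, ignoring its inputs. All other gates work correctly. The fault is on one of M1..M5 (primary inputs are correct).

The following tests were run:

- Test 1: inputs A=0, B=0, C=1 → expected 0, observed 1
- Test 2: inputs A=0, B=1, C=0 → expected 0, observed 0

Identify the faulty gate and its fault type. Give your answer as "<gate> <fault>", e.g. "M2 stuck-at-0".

M1 stuck-at-0

Fault-free values for test 1 (A=0, B=0, C=1): M1=1, M2=0, M3=0, M4=0, M5=0, giving Y=0. Observed 1.
Test 1: faults giving observed 1 are {M1 stuck-at-0, M5 stuck-at-1}.
Test 2 (A=0, B=1, C=0): fault-free M1=0, M2=0, M3=1, M4=1, M5=0 → 0; observed 0. Eliminates M5 stuck-at-1.
Only M1 stuck-at-0 is consistent with every test.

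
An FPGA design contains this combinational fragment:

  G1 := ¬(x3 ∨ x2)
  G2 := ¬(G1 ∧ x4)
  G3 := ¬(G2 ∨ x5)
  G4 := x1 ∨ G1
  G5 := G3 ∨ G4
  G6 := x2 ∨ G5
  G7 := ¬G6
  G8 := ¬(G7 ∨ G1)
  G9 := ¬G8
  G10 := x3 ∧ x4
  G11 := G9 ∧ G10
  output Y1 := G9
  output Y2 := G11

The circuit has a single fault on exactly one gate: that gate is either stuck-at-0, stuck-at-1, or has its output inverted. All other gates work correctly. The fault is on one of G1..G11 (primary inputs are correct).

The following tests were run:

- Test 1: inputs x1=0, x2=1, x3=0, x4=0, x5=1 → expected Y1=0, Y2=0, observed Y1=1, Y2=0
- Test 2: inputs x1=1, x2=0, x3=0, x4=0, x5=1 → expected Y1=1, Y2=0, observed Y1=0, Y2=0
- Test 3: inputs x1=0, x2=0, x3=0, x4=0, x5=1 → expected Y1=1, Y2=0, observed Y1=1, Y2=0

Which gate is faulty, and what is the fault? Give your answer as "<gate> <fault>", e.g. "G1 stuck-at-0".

Fault-free values for test 1 (x1=0, x2=1, x3=0, x4=0, x5=1): G1=0, G2=1, G3=0, G4=0, G5=0, G6=1, G7=0, G8=1, G9=0, G10=0, G11=0, giving Y1=0, Y2=0. Observed Y1=1, Y2=0.
Test 1: faults giving observed Y1=1, Y2=0 are {G1 stuck-at-1, G1 inverted output, G6 stuck-at-0, G6 inverted output, G7 stuck-at-1, G7 inverted output, G8 stuck-at-0, G8 inverted output, G9 stuck-at-1, G9 inverted output}.
Test 2 (x1=1, x2=0, x3=0, x4=0, x5=1): fault-free G1=1, G2=1, G3=0, G4=1, G5=1, G6=1, G7=0, G8=0, G9=1, G10=0, G11=0 → Y1=1, Y2=0; observed Y1=0, Y2=0. Eliminates G1 stuck-at-1, G6 stuck-at-0, G6 inverted output, G7 stuck-at-1, G7 inverted output, G8 stuck-at-0, G9 stuck-at-1.
Test 3 (x1=0, x2=0, x3=0, x4=0, x5=1): fault-free G1=1, G2=1, G3=0, G4=1, G5=1, G6=1, G7=0, G8=0, G9=1, G10=0, G11=0 → Y1=1, Y2=0; observed Y1=1, Y2=0. Eliminates G8 inverted output, G9 inverted output.
Only G1 inverted output is consistent with every test.

G1 inverted output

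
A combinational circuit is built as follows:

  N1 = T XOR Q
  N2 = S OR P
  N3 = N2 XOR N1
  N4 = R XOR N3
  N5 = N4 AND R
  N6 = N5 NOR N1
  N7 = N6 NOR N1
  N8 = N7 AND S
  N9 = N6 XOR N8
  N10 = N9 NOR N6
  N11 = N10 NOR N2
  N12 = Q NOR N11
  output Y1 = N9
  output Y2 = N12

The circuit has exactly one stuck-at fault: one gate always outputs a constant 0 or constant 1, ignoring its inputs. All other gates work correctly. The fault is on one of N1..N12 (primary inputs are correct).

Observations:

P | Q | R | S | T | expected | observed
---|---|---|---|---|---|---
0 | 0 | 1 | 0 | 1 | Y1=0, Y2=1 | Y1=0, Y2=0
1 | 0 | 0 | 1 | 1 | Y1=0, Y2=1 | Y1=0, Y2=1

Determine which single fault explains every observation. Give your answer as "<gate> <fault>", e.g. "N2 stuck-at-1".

N10 stuck-at-0

Fault-free values for test 1 (P=0, Q=0, R=1, S=0, T=1): N1=1, N2=0, N3=1, N4=0, N5=0, N6=0, N7=0, N8=0, N9=0, N10=1, N11=0, N12=1, giving Y1=0, Y2=1. Observed Y1=0, Y2=0.
Test 1: faults giving observed Y1=0, Y2=0 are {N10 stuck-at-0, N11 stuck-at-1, N12 stuck-at-0}.
Test 2 (P=1, Q=0, R=0, S=1, T=1): fault-free N1=1, N2=1, N3=0, N4=0, N5=0, N6=0, N7=0, N8=0, N9=0, N10=1, N11=0, N12=1 → Y1=0, Y2=1; observed Y1=0, Y2=1. Eliminates N11 stuck-at-1, N12 stuck-at-0.
Only N10 stuck-at-0 is consistent with every test.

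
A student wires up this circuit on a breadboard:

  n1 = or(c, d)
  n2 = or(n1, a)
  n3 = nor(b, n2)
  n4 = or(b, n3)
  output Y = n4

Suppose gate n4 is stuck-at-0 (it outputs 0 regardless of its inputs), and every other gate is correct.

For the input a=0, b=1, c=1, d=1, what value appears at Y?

0

Propagate with n4 forced: n1=1, n2=1, n3=0, n4=0 [stuck-at-0].
So Y = 0. (Without the fault it would be 1.)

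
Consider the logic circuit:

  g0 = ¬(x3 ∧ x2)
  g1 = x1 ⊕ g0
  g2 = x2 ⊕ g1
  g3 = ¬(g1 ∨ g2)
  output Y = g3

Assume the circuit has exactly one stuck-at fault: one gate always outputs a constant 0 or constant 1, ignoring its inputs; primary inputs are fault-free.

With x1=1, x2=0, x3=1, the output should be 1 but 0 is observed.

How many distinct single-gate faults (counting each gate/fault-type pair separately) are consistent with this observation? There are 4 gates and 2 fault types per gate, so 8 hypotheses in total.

4

Fault-free: g0=1, g1=0, g2=0, g3=1 → 1. Observed 0.
  g0 stuck-at-0: output 0 ✓
  g0 stuck-at-1: output 1 ✗
  g1 stuck-at-0: output 1 ✗
  g1 stuck-at-1: output 0 ✓
  g2 stuck-at-0: output 1 ✗
  g2 stuck-at-1: output 0 ✓
  g3 stuck-at-0: output 0 ✓
  g3 stuck-at-1: output 1 ✗
Consistent faults: {g0 stuck-at-0, g1 stuck-at-1, g2 stuck-at-1, g3 stuck-at-0} — 4 in all.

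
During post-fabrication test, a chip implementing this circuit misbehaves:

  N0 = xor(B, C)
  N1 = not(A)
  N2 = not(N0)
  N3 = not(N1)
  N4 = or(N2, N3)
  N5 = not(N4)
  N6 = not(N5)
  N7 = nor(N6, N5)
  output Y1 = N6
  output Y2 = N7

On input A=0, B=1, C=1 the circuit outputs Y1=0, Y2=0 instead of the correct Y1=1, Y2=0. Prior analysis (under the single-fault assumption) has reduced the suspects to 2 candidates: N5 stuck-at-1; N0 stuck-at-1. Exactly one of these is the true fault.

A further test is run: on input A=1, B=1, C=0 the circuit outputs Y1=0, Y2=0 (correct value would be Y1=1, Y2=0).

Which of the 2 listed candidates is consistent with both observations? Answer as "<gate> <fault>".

N5 stuck-at-1

Evaluate each candidate on input A=1, B=1, C=0:
  N5 stuck-at-1: N0=1, N1=0, N2=0, N3=1, N4=1, N5=1 [stuck-at-1], N6=0, N7=0 → Y1=0, Y2=0 — matches
  N0 stuck-at-1: N0=1 [stuck-at-1], N1=0, N2=0, N3=1, N4=1, N5=0, N6=1, N7=0 → Y1=1, Y2=0 — eliminated
Only N5 stuck-at-1 reproduces the observed Y1=0, Y2=0.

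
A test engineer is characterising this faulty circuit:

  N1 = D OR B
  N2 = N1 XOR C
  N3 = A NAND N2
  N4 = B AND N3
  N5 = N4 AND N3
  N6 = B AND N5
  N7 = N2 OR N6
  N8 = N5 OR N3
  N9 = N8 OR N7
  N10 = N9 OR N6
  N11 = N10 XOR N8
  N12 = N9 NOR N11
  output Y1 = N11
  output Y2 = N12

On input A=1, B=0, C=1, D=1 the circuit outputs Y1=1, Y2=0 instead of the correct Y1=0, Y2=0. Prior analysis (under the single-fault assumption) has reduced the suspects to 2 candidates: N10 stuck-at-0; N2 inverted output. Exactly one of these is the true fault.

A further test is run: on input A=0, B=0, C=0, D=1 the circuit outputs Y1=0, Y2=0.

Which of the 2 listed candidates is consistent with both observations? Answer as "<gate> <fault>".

Evaluate each candidate on input A=0, B=0, C=0, D=1:
  N10 stuck-at-0: N1=1, N2=1, N3=1, N4=0, N5=0, N6=0, N7=1, N8=1, N9=1, N10=0 [stuck-at-0], N11=1, N12=0 → Y1=1, Y2=0 — eliminated
  N2 inverted output: N1=1, N2=0 [inverted output], N3=1, N4=0, N5=0, N6=0, N7=0, N8=1, N9=1, N10=1, N11=0, N12=0 → Y1=0, Y2=0 — matches
Only N2 inverted output reproduces the observed Y1=0, Y2=0.

N2 inverted output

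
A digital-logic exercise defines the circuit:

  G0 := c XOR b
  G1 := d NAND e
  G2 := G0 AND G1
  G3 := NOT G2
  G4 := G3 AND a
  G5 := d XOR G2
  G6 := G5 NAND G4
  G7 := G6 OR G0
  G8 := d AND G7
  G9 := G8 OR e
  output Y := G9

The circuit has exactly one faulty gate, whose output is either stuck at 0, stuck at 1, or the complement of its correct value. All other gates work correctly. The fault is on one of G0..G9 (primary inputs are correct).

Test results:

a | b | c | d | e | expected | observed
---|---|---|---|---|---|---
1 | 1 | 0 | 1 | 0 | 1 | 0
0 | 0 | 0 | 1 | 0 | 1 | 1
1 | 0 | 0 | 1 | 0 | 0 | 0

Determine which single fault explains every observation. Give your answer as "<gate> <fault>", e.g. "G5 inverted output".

Fault-free values for test 1 (a=1, b=1, c=0, d=1, e=0): G0=1, G1=1, G2=1, G3=0, G4=0, G5=0, G6=1, G7=1, G8=1, G9=1, giving Y=1. Observed 0.
Test 1: faults giving observed 0 are {G0 stuck-at-0, G0 inverted output, G7 stuck-at-0, G7 inverted output, G8 stuck-at-0, G8 inverted output, G9 stuck-at-0, G9 inverted output}.
Test 2 (a=0, b=0, c=0, d=1, e=0): fault-free G0=0, G1=1, G2=0, G3=1, G4=0, G5=1, G6=1, G7=1, G8=1, G9=1 → 1; observed 1. Eliminates G7 stuck-at-0, G7 inverted output, G8 stuck-at-0, G8 inverted output, G9 stuck-at-0, G9 inverted output.
Test 3 (a=1, b=0, c=0, d=1, e=0): fault-free G0=0, G1=1, G2=0, G3=1, G4=1, G5=1, G6=0, G7=0, G8=0, G9=0 → 0; observed 0. Eliminates G0 inverted output.
Only G0 stuck-at-0 is consistent with every test.

G0 stuck-at-0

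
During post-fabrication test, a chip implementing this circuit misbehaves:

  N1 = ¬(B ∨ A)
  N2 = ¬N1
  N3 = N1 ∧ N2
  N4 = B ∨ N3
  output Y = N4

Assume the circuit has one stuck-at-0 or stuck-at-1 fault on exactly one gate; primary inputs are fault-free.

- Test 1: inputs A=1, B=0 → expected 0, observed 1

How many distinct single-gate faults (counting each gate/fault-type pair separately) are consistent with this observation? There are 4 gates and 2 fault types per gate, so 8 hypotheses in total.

2

Fault-free: N1=0, N2=1, N3=0, N4=0 → 0. Observed 1.
  N1 stuck-at-0: output 0 ✗
  N1 stuck-at-1: output 0 ✗
  N2 stuck-at-0: output 0 ✗
  N2 stuck-at-1: output 0 ✗
  N3 stuck-at-0: output 0 ✗
  N3 stuck-at-1: output 1 ✓
  N4 stuck-at-0: output 0 ✗
  N4 stuck-at-1: output 1 ✓
Consistent faults: {N3 stuck-at-1, N4 stuck-at-1} — 2 in all.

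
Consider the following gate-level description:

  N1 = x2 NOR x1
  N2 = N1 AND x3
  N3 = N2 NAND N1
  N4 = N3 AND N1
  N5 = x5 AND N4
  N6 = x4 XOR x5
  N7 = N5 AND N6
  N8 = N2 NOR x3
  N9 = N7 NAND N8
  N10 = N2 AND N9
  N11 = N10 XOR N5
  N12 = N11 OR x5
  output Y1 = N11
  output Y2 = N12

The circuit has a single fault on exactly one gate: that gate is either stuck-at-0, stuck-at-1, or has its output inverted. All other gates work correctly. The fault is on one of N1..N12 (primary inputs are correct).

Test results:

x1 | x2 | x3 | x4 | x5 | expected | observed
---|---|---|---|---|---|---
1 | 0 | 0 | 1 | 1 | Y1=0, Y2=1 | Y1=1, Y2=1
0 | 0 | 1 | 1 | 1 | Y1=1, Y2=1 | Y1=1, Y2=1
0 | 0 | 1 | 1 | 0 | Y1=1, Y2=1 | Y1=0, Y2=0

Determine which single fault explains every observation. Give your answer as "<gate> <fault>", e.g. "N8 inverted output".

N2 inverted output

Fault-free values for test 1 (x1=1, x2=0, x3=0, x4=1, x5=1): N1=0, N2=0, N3=1, N4=0, N5=0, N6=0, N7=0, N8=1, N9=1, N10=0, N11=0, N12=1, giving Y1=0, Y2=1. Observed Y1=1, Y2=1.
Test 1: faults giving observed Y1=1, Y2=1 are {N1 stuck-at-1, N1 inverted output, N2 stuck-at-1, N2 inverted output, N4 stuck-at-1, N4 inverted output, N5 stuck-at-1, N5 inverted output, N10 stuck-at-1, N10 inverted output, N11 stuck-at-1, N11 inverted output}.
Test 2 (x1=0, x2=0, x3=1, x4=1, x5=1): fault-free N1=1, N2=1, N3=0, N4=0, N5=0, N6=0, N7=0, N8=0, N9=1, N10=1, N11=1, N12=1 → Y1=1, Y2=1; observed Y1=1, Y2=1. Eliminates N1 inverted output, N4 stuck-at-1, N4 inverted output, N5 stuck-at-1, N5 inverted output, N10 inverted output, N11 inverted output.
Test 3 (x1=0, x2=0, x3=1, x4=1, x5=0): fault-free N1=1, N2=1, N3=0, N4=0, N5=0, N6=1, N7=0, N8=0, N9=1, N10=1, N11=1, N12=1 → Y1=1, Y2=1; observed Y1=0, Y2=0. Eliminates N1 stuck-at-1, N2 stuck-at-1, N10 stuck-at-1, N11 stuck-at-1.
Only N2 inverted output is consistent with every test.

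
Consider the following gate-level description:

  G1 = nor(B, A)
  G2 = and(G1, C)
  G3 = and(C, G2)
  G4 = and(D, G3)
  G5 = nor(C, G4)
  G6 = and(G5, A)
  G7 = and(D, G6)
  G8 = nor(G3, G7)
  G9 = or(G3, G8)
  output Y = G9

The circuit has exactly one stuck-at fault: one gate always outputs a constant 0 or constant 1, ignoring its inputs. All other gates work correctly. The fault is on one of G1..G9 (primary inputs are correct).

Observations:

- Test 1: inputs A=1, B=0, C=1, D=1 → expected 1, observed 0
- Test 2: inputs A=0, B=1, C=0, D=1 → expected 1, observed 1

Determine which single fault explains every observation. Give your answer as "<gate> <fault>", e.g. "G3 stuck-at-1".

G5 stuck-at-1

Fault-free values for test 1 (A=1, B=0, C=1, D=1): G1=0, G2=0, G3=0, G4=0, G5=0, G6=0, G7=0, G8=1, G9=1, giving Y=1. Observed 0.
Test 1: faults giving observed 0 are {G5 stuck-at-1, G6 stuck-at-1, G7 stuck-at-1, G8 stuck-at-0, G9 stuck-at-0}.
Test 2 (A=0, B=1, C=0, D=1): fault-free G1=0, G2=0, G3=0, G4=0, G5=1, G6=0, G7=0, G8=1, G9=1 → 1; observed 1. Eliminates G6 stuck-at-1, G7 stuck-at-1, G8 stuck-at-0, G9 stuck-at-0.
Only G5 stuck-at-1 is consistent with every test.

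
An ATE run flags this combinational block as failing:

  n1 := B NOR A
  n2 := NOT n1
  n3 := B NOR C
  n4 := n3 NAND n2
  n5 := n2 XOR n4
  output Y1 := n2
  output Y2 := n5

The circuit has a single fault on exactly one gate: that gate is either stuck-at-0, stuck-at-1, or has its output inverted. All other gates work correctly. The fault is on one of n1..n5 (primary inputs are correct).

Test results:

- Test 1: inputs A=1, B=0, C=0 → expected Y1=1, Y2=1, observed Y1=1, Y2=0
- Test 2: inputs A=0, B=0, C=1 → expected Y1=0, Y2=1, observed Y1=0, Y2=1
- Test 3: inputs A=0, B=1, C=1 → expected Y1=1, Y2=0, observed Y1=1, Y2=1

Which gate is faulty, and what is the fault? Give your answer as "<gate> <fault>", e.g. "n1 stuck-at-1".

n3 inverted output

Fault-free values for test 1 (A=1, B=0, C=0): n1=0, n2=1, n3=1, n4=0, n5=1, giving Y1=1, Y2=1. Observed Y1=1, Y2=0.
Test 1: faults giving observed Y1=1, Y2=0 are {n3 stuck-at-0, n3 inverted output, n4 stuck-at-1, n4 inverted output, n5 stuck-at-0, n5 inverted output}.
Test 2 (A=0, B=0, C=1): fault-free n1=1, n2=0, n3=0, n4=1, n5=1 → Y1=0, Y2=1; observed Y1=0, Y2=1. Eliminates n4 inverted output, n5 stuck-at-0, n5 inverted output.
Test 3 (A=0, B=1, C=1): fault-free n1=0, n2=1, n3=0, n4=1, n5=0 → Y1=1, Y2=0; observed Y1=1, Y2=1. Eliminates n3 stuck-at-0, n4 stuck-at-1.
Only n3 inverted output is consistent with every test.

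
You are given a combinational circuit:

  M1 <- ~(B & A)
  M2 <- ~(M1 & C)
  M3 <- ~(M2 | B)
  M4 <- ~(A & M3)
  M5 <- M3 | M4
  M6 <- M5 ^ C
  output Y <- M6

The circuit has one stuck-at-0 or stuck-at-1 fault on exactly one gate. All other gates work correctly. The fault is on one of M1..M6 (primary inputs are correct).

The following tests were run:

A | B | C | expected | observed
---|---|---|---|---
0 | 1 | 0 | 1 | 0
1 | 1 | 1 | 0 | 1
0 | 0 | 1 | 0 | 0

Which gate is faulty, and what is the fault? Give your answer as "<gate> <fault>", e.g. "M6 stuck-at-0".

Fault-free values for test 1 (A=0, B=1, C=0): M1=1, M2=1, M3=0, M4=1, M5=1, M6=1, giving Y=1. Observed 0.
Test 1: faults giving observed 0 are {M4 stuck-at-0, M5 stuck-at-0, M6 stuck-at-0}.
Test 2 (A=1, B=1, C=1): fault-free M1=0, M2=1, M3=0, M4=1, M5=1, M6=0 → 0; observed 1. Eliminates M6 stuck-at-0.
Test 3 (A=0, B=0, C=1): fault-free M1=1, M2=0, M3=1, M4=1, M5=1, M6=0 → 0; observed 0. Eliminates M5 stuck-at-0.
Only M4 stuck-at-0 is consistent with every test.

M4 stuck-at-0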